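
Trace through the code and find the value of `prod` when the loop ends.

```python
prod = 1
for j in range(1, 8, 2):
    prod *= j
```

Let's trace through this code step by step.

Initialize: prod = 1
Entering loop: for j in range(1, 8, 2):
After iteration 1: j = 1, prod = 1
After iteration 2: j = 3, prod = 3
After iteration 3: j = 5, prod = 15
After iteration 4: j = 7, prod = 105
Loop ends.

Final answer: 105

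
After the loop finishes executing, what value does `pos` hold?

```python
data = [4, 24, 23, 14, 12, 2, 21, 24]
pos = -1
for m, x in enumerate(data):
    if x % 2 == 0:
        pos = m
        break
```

Let's trace through this code step by step.

Initialize: data = [4, 24, 23, 14, 12, 2, 21, 24]
Initialize: pos = -1
Entering loop: for m, x in enumerate(data):
After iteration 1: m = 0, x = 4, pos = 0
Loop ends.

Final answer: 0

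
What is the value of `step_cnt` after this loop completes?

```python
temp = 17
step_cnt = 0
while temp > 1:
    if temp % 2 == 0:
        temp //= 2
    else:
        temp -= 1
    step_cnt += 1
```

Let's trace through this code step by step.

Initialize: temp = 17
Initialize: step_cnt = 0
Entering loop: while temp > 1:
After iteration 1: temp = 16, step_cnt = 1
After iteration 2: temp = 8, step_cnt = 2
After iteration 3: temp = 4, step_cnt = 3
After iteration 4: temp = 2, step_cnt = 4
After iteration 5: temp = 1, step_cnt = 5
Loop ends.

Final answer: 5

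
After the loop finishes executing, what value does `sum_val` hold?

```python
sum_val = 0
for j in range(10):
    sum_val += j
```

Let's trace through this code step by step.

Initialize: sum_val = 0
Entering loop: for j in range(10):
After iteration 1: j = 0, sum_val = 0
After iteration 2: j = 1, sum_val = 1
After iteration 3: j = 2, sum_val = 3
After iteration 4: j = 3, sum_val = 6
After iteration 5: j = 4, sum_val = 10
After iteration 6: j = 5, sum_val = 15
After iteration 7: j = 6, sum_val = 21
After iteration 8: j = 7, sum_val = 28
After iteration 9: j = 8, sum_val = 36
After iteration 10: j = 9, sum_val = 45
Loop ends.

Final answer: 45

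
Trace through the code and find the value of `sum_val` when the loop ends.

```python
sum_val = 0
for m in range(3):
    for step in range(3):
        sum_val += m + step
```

Let's trace through this code step by step.

Initialize: sum_val = 0
Entering loop: for m in range(3):
After iteration 1: m = 0, sum_val = 3
After iteration 2: m = 1, sum_val = 9
After iteration 3: m = 2, sum_val = 18
Loop ends.

Final answer: 18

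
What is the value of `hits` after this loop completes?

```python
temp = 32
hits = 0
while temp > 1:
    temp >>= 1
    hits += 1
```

Let's trace through this code step by step.

Initialize: temp = 32
Initialize: hits = 0
Entering loop: while temp > 1:
After iteration 1: temp = 16, hits = 1
After iteration 2: temp = 8, hits = 2
After iteration 3: temp = 4, hits = 3
After iteration 4: temp = 2, hits = 4
After iteration 5: temp = 1, hits = 5
Loop ends.

Final answer: 5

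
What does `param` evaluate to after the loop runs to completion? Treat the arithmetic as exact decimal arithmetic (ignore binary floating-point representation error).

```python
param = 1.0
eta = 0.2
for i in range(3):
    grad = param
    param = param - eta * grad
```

Let's trace through this code step by step.

Initialize: param = 1.0
Initialize: eta = 0.2
Entering loop: for i in range(3):
After iteration 1: i = 0, param = 0.8, grad = 1.0
After iteration 2: i = 1, param = 0.64, grad = 0.8
After iteration 3: i = 2, param = 0.512, grad = 0.64
Loop ends.

Final answer: 0.512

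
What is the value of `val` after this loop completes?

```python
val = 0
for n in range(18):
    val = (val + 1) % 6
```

Let's trace through this code step by step.

Initialize: val = 0
Entering loop: for n in range(18):
After iteration 1: n = 0, val = 1
After iteration 2: n = 1, val = 2
After iteration 3: n = 2, val = 3
After iteration 4: n = 3, val = 4
After iteration 5: n = 4, val = 5
After iteration 6: n = 5, val = 0
After iteration 7: n = 6, val = 1
After iteration 8: n = 7, val = 2
After iteration 9: n = 8, val = 3
After iteration 10: n = 9, val = 4
After iteration 11: n = 10, val = 5
After iteration 12: n = 11, val = 0
After iteration 13: n = 12, val = 1
After iteration 14: n = 13, val = 2
After iteration 15: n = 14, val = 3
After iteration 16: n = 15, val = 4
After iteration 17: n = 16, val = 5
After iteration 18: n = 17, val = 0
Loop ends.

Final answer: 0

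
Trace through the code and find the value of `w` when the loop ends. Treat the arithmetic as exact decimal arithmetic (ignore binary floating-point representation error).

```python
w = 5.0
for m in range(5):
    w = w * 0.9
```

Let's trace through this code step by step.

Initialize: w = 5.0
Entering loop: for m in range(5):
After iteration 1: m = 0, w = 4.5
After iteration 2: m = 1, w = 4.05
After iteration 3: m = 2, w = 3.645
After iteration 4: m = 3, w = 3.2805
After iteration 5: m = 4, w = 2.95245
Loop ends.

Final answer: 2.95245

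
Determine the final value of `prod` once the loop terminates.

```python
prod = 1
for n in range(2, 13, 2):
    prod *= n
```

Let's trace through this code step by step.

Initialize: prod = 1
Entering loop: for n in range(2, 13, 2):
After iteration 1: n = 2, prod = 2
After iteration 2: n = 4, prod = 8
After iteration 3: n = 6, prod = 48
After iteration 4: n = 8, prod = 384
After iteration 5: n = 10, prod = 3840
After iteration 6: n = 12, prod = 46080
Loop ends.

Final answer: 46080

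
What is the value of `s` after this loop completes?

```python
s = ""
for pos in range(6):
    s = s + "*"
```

Let's trace through this code step by step.

Initialize: s = ''
Entering loop: for pos in range(6):
After iteration 1: pos = 0, s = '*'
After iteration 2: pos = 1, s = '**'
After iteration 3: pos = 2, s = '***'
After iteration 4: pos = 3, s = '****'
After iteration 5: pos = 4, s = '*****'
After iteration 6: pos = 5, s = '******'
Loop ends.

Final answer: '******'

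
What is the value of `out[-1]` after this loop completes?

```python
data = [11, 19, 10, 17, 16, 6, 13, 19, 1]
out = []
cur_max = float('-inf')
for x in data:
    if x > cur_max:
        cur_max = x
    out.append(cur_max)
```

Let's trace through this code step by step.

Initialize: data = [11, 19, 10, 17, 16, 6, 13, 19, 1]
Initialize: out = []
Initialize: cur_max = -inf
Entering loop: for x in data:
After iteration 1: x = 11, out = [11], cur_max = 11
After iteration 2: x = 19, out = [11, 19], cur_max = 19
After iteration 3: x = 10, out = [11, 19, 19], cur_max = 19
After iteration 4: x = 17, out = [11, 19, 19, 19], cur_max = 19
After iteration 5: x = 16, out = [11, 19, 19, 19, 19], cur_max = 19
After iteration 6: x = 6, out = [11, 19, 19, 19, 19, 19], cur_max = 19
After iteration 7: x = 13, out = [11, 19, 19, 19, 19, 19, 19], cur_max = 19
After iteration 8: x = 19, out = [11, 19, 19, 19, 19, 19, 19, 19], cur_max = 19
After iteration 9: x = 1, out = [11, 19, 19, 19, 19, 19, 19, 19, 19], cur_max = 19
Loop ends.
out[-1] = 19

Final answer: 19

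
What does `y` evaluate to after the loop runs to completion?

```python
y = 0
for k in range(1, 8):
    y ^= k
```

Let's trace through this code step by step.

Initialize: y = 0
Entering loop: for k in range(1, 8):
After iteration 1: k = 1, y = 1
After iteration 2: k = 2, y = 3
After iteration 3: k = 3, y = 0
After iteration 4: k = 4, y = 4
After iteration 5: k = 5, y = 1
After iteration 6: k = 6, y = 7
After iteration 7: k = 7, y = 0
Loop ends.

Final answer: 0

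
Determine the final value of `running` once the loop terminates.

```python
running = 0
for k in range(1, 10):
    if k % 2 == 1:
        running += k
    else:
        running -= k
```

Let's trace through this code step by step.

Initialize: running = 0
Entering loop: for k in range(1, 10):
After iteration 1: k = 1, running = 1
After iteration 2: k = 2, running = -1
After iteration 3: k = 3, running = 2
After iteration 4: k = 4, running = -2
After iteration 5: k = 5, running = 3
After iteration 6: k = 6, running = -3
After iteration 7: k = 7, running = 4
After iteration 8: k = 8, running = -4
After iteration 9: k = 9, running = 5
Loop ends.

Final answer: 5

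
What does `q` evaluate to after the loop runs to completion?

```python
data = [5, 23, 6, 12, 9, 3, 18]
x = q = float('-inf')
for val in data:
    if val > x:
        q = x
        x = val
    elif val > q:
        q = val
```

Let's trace through this code step by step.

Initialize: data = [5, 23, 6, 12, 9, 3, 18]
Initialize: x = -inf
Initialize: q = -inf
Entering loop: for val in data:
After iteration 1: val = 5, x = 5, q = -inf
After iteration 2: val = 23, x = 23, q = 5
After iteration 3: val = 6, x = 23, q = 6
After iteration 4: val = 12, x = 23, q = 12
After iteration 5: val = 9, x = 23, q = 12
After iteration 6: val = 3, x = 23, q = 12
After iteration 7: val = 18, x = 23, q = 18
Loop ends.

Final answer: 18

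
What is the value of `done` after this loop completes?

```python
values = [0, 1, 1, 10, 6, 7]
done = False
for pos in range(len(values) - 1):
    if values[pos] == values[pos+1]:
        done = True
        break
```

Let's trace through this code step by step.

Initialize: values = [0, 1, 1, 10, 6, 7]
Initialize: done = False
Entering loop: for pos in range(len(values) - 1):
After iteration 1: pos = 0, done = False
After iteration 2: pos = 1, done = True
Loop ends.

Final answer: True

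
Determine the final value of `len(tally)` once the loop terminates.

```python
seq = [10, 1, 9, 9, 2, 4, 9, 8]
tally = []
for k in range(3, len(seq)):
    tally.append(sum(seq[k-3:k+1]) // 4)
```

Let's trace through this code step by step.

Initialize: seq = [10, 1, 9, 9, 2, 4, 9, 8]
Initialize: tally = []
Entering loop: for k in range(3, len(seq)):
After iteration 1: k = 3, tally = [7]
After iteration 2: k = 4, tally = [7, 5]
After iteration 3: k = 5, tally = [7, 5, 6]
After iteration 4: k = 6, tally = [7, 5, 6, 6]
After iteration 5: k = 7, tally = [7, 5, 6, 6, 5]
Loop ends.
len(tally) = 5

Final answer: 5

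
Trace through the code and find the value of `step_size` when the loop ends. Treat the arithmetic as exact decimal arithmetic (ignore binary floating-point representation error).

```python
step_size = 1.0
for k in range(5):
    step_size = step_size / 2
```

Let's trace through this code step by step.

Initialize: step_size = 1.0
Entering loop: for k in range(5):
After iteration 1: k = 0, step_size = 0.5
After iteration 2: k = 1, step_size = 0.25
After iteration 3: k = 2, step_size = 0.125
After iteration 4: k = 3, step_size = 0.0625
After iteration 5: k = 4, step_size = 0.03125
Loop ends.

Final answer: 0.03125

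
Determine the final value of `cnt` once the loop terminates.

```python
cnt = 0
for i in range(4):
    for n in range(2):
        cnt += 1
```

Let's trace through this code step by step.

Initialize: cnt = 0
Entering loop: for i in range(4):
After iteration 1: i = 0, cnt = 2
After iteration 2: i = 1, cnt = 4
After iteration 3: i = 2, cnt = 6
After iteration 4: i = 3, cnt = 8
Loop ends.

Final answer: 8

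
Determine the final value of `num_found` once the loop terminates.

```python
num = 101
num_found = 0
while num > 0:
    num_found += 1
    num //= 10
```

Let's trace through this code step by step.

Initialize: num = 101
Initialize: num_found = 0
Entering loop: while num > 0:
After iteration 1: num = 10, num_found = 1
After iteration 2: num = 1, num_found = 2
After iteration 3: num = 0, num_found = 3
Loop ends.

Final answer: 3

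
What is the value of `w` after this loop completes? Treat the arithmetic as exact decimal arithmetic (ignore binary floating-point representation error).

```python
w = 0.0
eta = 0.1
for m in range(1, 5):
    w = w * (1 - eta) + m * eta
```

Let's trace through this code step by step.

Initialize: w = 0.0
Initialize: eta = 0.1
Entering loop: for m in range(1, 5):
After iteration 1: m = 1, w = 0.1
After iteration 2: m = 2, w = 0.29
After iteration 3: m = 3, w = 0.561
After iteration 4: m = 4, w = 0.9049
Loop ends.

Final answer: 0.9049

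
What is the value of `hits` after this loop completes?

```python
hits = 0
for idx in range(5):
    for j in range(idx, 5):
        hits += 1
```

Let's trace through this code step by step.

Initialize: hits = 0
Entering loop: for idx in range(5):
After iteration 1: idx = 0, hits = 5
After iteration 2: idx = 1, hits = 9
After iteration 3: idx = 2, hits = 12
After iteration 4: idx = 3, hits = 14
After iteration 5: idx = 4, hits = 15
Loop ends.

Final answer: 15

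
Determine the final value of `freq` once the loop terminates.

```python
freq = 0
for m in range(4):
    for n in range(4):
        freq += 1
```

Let's trace through this code step by step.

Initialize: freq = 0
Entering loop: for m in range(4):
After iteration 1: m = 0, freq = 4
After iteration 2: m = 1, freq = 8
After iteration 3: m = 2, freq = 12
After iteration 4: m = 3, freq = 16
Loop ends.

Final answer: 16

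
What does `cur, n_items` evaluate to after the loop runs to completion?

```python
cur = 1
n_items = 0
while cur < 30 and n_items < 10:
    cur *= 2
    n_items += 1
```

Let's trace through this code step by step.

Initialize: cur = 1
Initialize: n_items = 0
Entering loop: while cur < 30 and n_items < 10:
After iteration 1: cur = 2, n_items = 1
After iteration 2: cur = 4, n_items = 2
After iteration 3: cur = 8, n_items = 3
After iteration 4: cur = 16, n_items = 4
After iteration 5: cur = 32, n_items = 5
Loop ends.

Final answer: 32, 5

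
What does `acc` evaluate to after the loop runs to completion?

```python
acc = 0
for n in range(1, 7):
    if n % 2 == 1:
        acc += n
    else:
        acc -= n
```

Let's trace through this code step by step.

Initialize: acc = 0
Entering loop: for n in range(1, 7):
After iteration 1: n = 1, acc = 1
After iteration 2: n = 2, acc = -1
After iteration 3: n = 3, acc = 2
After iteration 4: n = 4, acc = -2
After iteration 5: n = 5, acc = 3
After iteration 6: n = 6, acc = -3
Loop ends.

Final answer: -3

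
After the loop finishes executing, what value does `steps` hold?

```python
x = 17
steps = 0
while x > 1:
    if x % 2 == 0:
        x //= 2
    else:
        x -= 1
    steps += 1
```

Let's trace through this code step by step.

Initialize: x = 17
Initialize: steps = 0
Entering loop: while x > 1:
After iteration 1: x = 16, steps = 1
After iteration 2: x = 8, steps = 2
After iteration 3: x = 4, steps = 3
After iteration 4: x = 2, steps = 4
After iteration 5: x = 1, steps = 5
Loop ends.

Final answer: 5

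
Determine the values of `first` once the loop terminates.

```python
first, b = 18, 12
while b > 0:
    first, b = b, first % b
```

Let's trace through this code step by step.

Initialize: first = 18
Initialize: b = 12
Entering loop: while b > 0:
After iteration 1: first = 12, b = 6
After iteration 2: first = 6, b = 0
Loop ends.

Final answer: 6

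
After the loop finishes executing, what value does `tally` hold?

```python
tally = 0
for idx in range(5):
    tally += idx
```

Let's trace through this code step by step.

Initialize: tally = 0
Entering loop: for idx in range(5):
After iteration 1: idx = 0, tally = 0
After iteration 2: idx = 1, tally = 1
After iteration 3: idx = 2, tally = 3
After iteration 4: idx = 3, tally = 6
After iteration 5: idx = 4, tally = 10
Loop ends.

Final answer: 10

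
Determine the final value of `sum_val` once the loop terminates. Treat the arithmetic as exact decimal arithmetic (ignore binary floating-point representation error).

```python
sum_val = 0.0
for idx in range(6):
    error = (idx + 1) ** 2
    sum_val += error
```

Let's trace through this code step by step.

Initialize: sum_val = 0.0
Entering loop: for idx in range(6):
After iteration 1: idx = 0, sum_val = 1.0, error = 1
After iteration 2: idx = 1, sum_val = 5.0, error = 4
After iteration 3: idx = 2, sum_val = 14.0, error = 9
After iteration 4: idx = 3, sum_val = 30.0, error = 16
After iteration 5: idx = 4, sum_val = 55.0, error = 25
After iteration 6: idx = 5, sum_val = 91.0, error = 36
Loop ends.

Final answer: 91.0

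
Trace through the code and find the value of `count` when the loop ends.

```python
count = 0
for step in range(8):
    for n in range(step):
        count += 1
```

Let's trace through this code step by step.

Initialize: count = 0
Entering loop: for step in range(8):
After iteration 1: step = 0, count = 0
After iteration 2: step = 1, count = 1, n = 0
After iteration 3: step = 2, count = 3, n = 1
After iteration 4: step = 3, count = 6, n = 2
After iteration 5: step = 4, count = 10, n = 3
After iteration 6: step = 5, count = 15, n = 4
After iteration 7: step = 6, count = 21, n = 5
After iteration 8: step = 7, count = 28, n = 6
Loop ends.

Final answer: 28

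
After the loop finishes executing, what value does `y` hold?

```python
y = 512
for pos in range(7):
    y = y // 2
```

Let's trace through this code step by step.

Initialize: y = 512
Entering loop: for pos in range(7):
After iteration 1: pos = 0, y = 256
After iteration 2: pos = 1, y = 128
After iteration 3: pos = 2, y = 64
After iteration 4: pos = 3, y = 32
After iteration 5: pos = 4, y = 16
After iteration 6: pos = 5, y = 8
After iteration 7: pos = 6, y = 4
Loop ends.

Final answer: 4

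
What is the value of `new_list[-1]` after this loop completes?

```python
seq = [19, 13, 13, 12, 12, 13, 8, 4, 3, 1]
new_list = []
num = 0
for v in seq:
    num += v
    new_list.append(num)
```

Let's trace through this code step by step.

Initialize: seq = [19, 13, 13, 12, 12, 13, 8, 4, 3, 1]
Initialize: new_list = []
Initialize: num = 0
Entering loop: for v in seq:
After iteration 1: v = 19, new_list = [19], num = 19
After iteration 2: v = 13, new_list = [19, 32], num = 32
After iteration 3: v = 13, new_list = [19, 32, 45], num = 45
After iteration 4: v = 12, new_list = [19, 32, 45, 57], num = 57
After iteration 5: v = 12, new_list = [19, 32, 45, 57, 69], num = 69
After iteration 6: v = 13, new_list = [19, 32, 45, 57, 69, 82], num = 82
After iteration 7: v = 8, new_list = [19, 32, 45, 57, 69, 82, 90], num = 90
After iteration 8: v = 4, new_list = [19, 32, 45, 57, 69, 82, 90, 94], num = 94
After iteration 9: v = 3, new_list = [19, 32, 45, 57, 69, 82, 90, 94, 97], num = 97
After iteration 10: v = 1, new_list = [19, 32, 45, 57, 69, 82, 90, 94, 97, 98], num = 98
Loop ends.
new_list[-1] = 98

Final answer: 98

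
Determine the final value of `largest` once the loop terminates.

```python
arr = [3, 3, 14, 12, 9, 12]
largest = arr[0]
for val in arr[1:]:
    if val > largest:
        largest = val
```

Let's trace through this code step by step.

Initialize: arr = [3, 3, 14, 12, 9, 12]
Initialize: largest = 3
Entering loop: for val in arr[1:]:
After iteration 1: val = 3, largest = 3
After iteration 2: val = 14, largest = 14
After iteration 3: val = 12, largest = 14
After iteration 4: val = 9, largest = 14
After iteration 5: val = 12, largest = 14
Loop ends.

Final answer: 14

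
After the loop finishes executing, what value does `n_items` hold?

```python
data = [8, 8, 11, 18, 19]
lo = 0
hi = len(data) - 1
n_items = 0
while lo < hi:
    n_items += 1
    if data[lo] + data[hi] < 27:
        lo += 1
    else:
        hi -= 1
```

Let's trace through this code step by step.

Initialize: data = [8, 8, 11, 18, 19]
Initialize: lo = 0
Initialize: hi = 4
Initialize: n_items = 0
Entering loop: while lo < hi:
After iteration 1: lo = 0, hi = 3, n_items = 1
After iteration 2: lo = 1, hi = 3, n_items = 2
After iteration 3: lo = 2, hi = 3, n_items = 3
After iteration 4: lo = 2, hi = 2, n_items = 4
Loop ends.

Final answer: 4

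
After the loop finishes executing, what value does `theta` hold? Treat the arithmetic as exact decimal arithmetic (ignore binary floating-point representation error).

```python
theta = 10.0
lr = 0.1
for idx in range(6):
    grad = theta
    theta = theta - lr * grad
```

Let's trace through this code step by step.

Initialize: theta = 10.0
Initialize: lr = 0.1
Entering loop: for idx in range(6):
After iteration 1: idx = 0, theta = 9.0, grad = 10.0
After iteration 2: idx = 1, theta = 8.1, grad = 9.0
After iteration 3: idx = 2, theta = 7.29, grad = 8.1
After iteration 4: idx = 3, theta = 6.561, grad = 7.29
After iteration 5: idx = 4, theta = 5.9049, grad = 6.561
After iteration 6: idx = 5, theta = 5.31441, grad = 5.9049
Loop ends.

Final answer: 5.31441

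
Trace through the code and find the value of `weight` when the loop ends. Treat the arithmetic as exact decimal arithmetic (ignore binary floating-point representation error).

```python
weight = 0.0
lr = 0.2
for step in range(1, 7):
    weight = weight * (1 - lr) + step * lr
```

Let's trace through this code step by step.

Initialize: weight = 0.0
Initialize: lr = 0.2
Entering loop: for step in range(1, 7):
After iteration 1: step = 1, weight = 0.2
After iteration 2: step = 2, weight = 0.56
After iteration 3: step = 3, weight = 1.048
After iteration 4: step = 4, weight = 1.6384
After iteration 5: step = 5, weight = 2.31072
After iteration 6: step = 6, weight = 3.048576
Loop ends.

Final answer: 3.048576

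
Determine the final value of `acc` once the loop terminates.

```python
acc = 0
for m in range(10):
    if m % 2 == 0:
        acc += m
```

Let's trace through this code step by step.

Initialize: acc = 0
Entering loop: for m in range(10):
After iteration 1: m = 0, acc = 0
After iteration 2: m = 1, acc = 0
After iteration 3: m = 2, acc = 2
After iteration 4: m = 3, acc = 2
After iteration 5: m = 4, acc = 6
After iteration 6: m = 5, acc = 6
After iteration 7: m = 6, acc = 12
After iteration 8: m = 7, acc = 12
After iteration 9: m = 8, acc = 20
After iteration 10: m = 9, acc = 20
Loop ends.

Final answer: 20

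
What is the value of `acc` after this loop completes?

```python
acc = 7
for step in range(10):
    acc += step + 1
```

Let's trace through this code step by step.

Initialize: acc = 7
Entering loop: for step in range(10):
After iteration 1: step = 0, acc = 8
After iteration 2: step = 1, acc = 10
After iteration 3: step = 2, acc = 13
After iteration 4: step = 3, acc = 17
After iteration 5: step = 4, acc = 22
After iteration 6: step = 5, acc = 28
After iteration 7: step = 6, acc = 35
After iteration 8: step = 7, acc = 43
After iteration 9: step = 8, acc = 52
After iteration 10: step = 9, acc = 62
Loop ends.

Final answer: 62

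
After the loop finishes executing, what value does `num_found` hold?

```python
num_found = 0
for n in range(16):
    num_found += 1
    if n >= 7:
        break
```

Let's trace through this code step by step.

Initialize: num_found = 0
Entering loop: for n in range(16):
After iteration 1: n = 0, num_found = 1
After iteration 2: n = 1, num_found = 2
After iteration 3: n = 2, num_found = 3
After iteration 4: n = 3, num_found = 4
After iteration 5: n = 4, num_found = 5
After iteration 6: n = 5, num_found = 6
After iteration 7: n = 6, num_found = 7
After iteration 8: n = 7, num_found = 8
Loop ends.

Final answer: 8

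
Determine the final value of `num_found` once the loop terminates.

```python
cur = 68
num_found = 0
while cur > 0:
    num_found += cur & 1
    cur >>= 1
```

Let's trace through this code step by step.

Initialize: cur = 68
Initialize: num_found = 0
Entering loop: while cur > 0:
After iteration 1: cur = 34, num_found = 0
After iteration 2: cur = 17, num_found = 0
After iteration 3: cur = 8, num_found = 1
After iteration 4: cur = 4, num_found = 1
After iteration 5: cur = 2, num_found = 1
After iteration 6: cur = 1, num_found = 1
After iteration 7: cur = 0, num_found = 2
Loop ends.

Final answer: 2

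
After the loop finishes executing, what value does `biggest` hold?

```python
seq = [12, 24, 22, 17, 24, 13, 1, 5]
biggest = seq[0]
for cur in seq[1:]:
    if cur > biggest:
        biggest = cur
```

Let's trace through this code step by step.

Initialize: seq = [12, 24, 22, 17, 24, 13, 1, 5]
Initialize: biggest = 12
Entering loop: for cur in seq[1:]:
After iteration 1: cur = 24, biggest = 24
After iteration 2: cur = 22, biggest = 24
After iteration 3: cur = 17, biggest = 24
After iteration 4: cur = 24, biggest = 24
After iteration 5: cur = 13, biggest = 24
After iteration 6: cur = 1, biggest = 24
After iteration 7: cur = 5, biggest = 24
Loop ends.

Final answer: 24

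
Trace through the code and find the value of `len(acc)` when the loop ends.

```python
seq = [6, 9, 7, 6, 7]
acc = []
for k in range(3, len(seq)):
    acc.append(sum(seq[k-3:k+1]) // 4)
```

Let's trace through this code step by step.

Initialize: seq = [6, 9, 7, 6, 7]
Initialize: acc = []
Entering loop: for k in range(3, len(seq)):
After iteration 1: k = 3, acc = [7]
After iteration 2: k = 4, acc = [7, 7]
Loop ends.
len(acc) = 2

Final answer: 2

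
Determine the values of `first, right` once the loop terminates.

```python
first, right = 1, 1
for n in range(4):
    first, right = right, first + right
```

Let's trace through this code step by step.

Initialize: first = 1
Initialize: right = 1
Entering loop: for n in range(4):
After iteration 1: n = 0, first = 1, right = 2
After iteration 2: n = 1, first = 2, right = 3
After iteration 3: n = 2, first = 3, right = 5
After iteration 4: n = 3, first = 5, right = 8
Loop ends.

Final answer: 5, 8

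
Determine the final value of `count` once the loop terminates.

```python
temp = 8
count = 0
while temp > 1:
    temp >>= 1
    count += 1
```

Let's trace through this code step by step.

Initialize: temp = 8
Initialize: count = 0
Entering loop: while temp > 1:
After iteration 1: temp = 4, count = 1
After iteration 2: temp = 2, count = 2
After iteration 3: temp = 1, count = 3
Loop ends.

Final answer: 3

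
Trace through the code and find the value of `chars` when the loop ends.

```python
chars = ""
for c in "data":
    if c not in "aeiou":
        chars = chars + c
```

Let's trace through this code step by step.

Initialize: chars = ''
Entering loop: for c in "data":
After iteration 1: c = 'd', chars = 'd'
After iteration 2: c = 'a', chars = 'd'
After iteration 3: c = 't', chars = 'dt'
After iteration 4: c = 'a', chars = 'dt'
Loop ends.

Final answer: 'dt'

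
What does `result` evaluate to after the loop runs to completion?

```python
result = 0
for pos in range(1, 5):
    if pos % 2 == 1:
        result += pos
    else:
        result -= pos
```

Let's trace through this code step by step.

Initialize: result = 0
Entering loop: for pos in range(1, 5):
After iteration 1: pos = 1, result = 1
After iteration 2: pos = 2, result = -1
After iteration 3: pos = 3, result = 2
After iteration 4: pos = 4, result = -2
Loop ends.

Final answer: -2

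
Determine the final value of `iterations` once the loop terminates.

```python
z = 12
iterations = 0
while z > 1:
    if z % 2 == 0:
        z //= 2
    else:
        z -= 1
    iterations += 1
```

Let's trace through this code step by step.

Initialize: z = 12
Initialize: iterations = 0
Entering loop: while z > 1:
After iteration 1: z = 6, iterations = 1
After iteration 2: z = 3, iterations = 2
After iteration 3: z = 2, iterations = 3
After iteration 4: z = 1, iterations = 4
Loop ends.

Final answer: 4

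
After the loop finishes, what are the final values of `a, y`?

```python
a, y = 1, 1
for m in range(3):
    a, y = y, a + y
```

Let's trace through this code step by step.

Initialize: a = 1
Initialize: y = 1
Entering loop: for m in range(3):
After iteration 1: m = 0, a = 1, y = 2
After iteration 2: m = 1, a = 2, y = 3
After iteration 3: m = 2, a = 3, y = 5
Loop ends.

Final answer: 3, 5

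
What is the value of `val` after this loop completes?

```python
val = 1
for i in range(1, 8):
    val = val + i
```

Let's trace through this code step by step.

Initialize: val = 1
Entering loop: for i in range(1, 8):
After iteration 1: i = 1, val = 2
After iteration 2: i = 2, val = 4
After iteration 3: i = 3, val = 7
After iteration 4: i = 4, val = 11
After iteration 5: i = 5, val = 16
After iteration 6: i = 6, val = 22
After iteration 7: i = 7, val = 29
Loop ends.

Final answer: 29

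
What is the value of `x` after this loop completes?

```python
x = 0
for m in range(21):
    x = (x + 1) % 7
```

Let's trace through this code step by step.

Initialize: x = 0
Entering loop: for m in range(21):
After iteration 1: m = 0, x = 1
After iteration 2: m = 1, x = 2
After iteration 3: m = 2, x = 3
After iteration 4: m = 3, x = 4
After iteration 5: m = 4, x = 5
After iteration 6: m = 5, x = 6
After iteration 7: m = 6, x = 0
After iteration 8: m = 7, x = 1
After iteration 9: m = 8, x = 2
After iteration 10: m = 9, x = 3
After iteration 11: m = 10, x = 4
After iteration 12: m = 11, x = 5
After iteration 13: m = 12, x = 6
After iteration 14: m = 13, x = 0
After iteration 15: m = 14, x = 1
After iteration 16: m = 15, x = 2
After iteration 17: m = 16, x = 3
After iteration 18: m = 17, x = 4
After iteration 19: m = 18, x = 5
After iteration 20: m = 19, x = 6
After iteration 21: m = 20, x = 0
Loop ends.

Final answer: 0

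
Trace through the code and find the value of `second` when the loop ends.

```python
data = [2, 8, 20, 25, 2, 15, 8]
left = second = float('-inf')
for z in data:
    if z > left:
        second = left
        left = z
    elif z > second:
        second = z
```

Let's trace through this code step by step.

Initialize: data = [2, 8, 20, 25, 2, 15, 8]
Initialize: left = -inf
Initialize: second = -inf
Entering loop: for z in data:
After iteration 1: z = 2, left = 2, second = -inf
After iteration 2: z = 8, left = 8, second = 2
After iteration 3: z = 20, left = 20, second = 8
After iteration 4: z = 25, left = 25, second = 20
After iteration 5: z = 2, left = 25, second = 20
After iteration 6: z = 15, left = 25, second = 20
After iteration 7: z = 8, left = 25, second = 20
Loop ends.

Final answer: 20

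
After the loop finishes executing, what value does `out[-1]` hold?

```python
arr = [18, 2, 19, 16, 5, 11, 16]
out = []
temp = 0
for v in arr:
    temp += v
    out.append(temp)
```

Let's trace through this code step by step.

Initialize: arr = [18, 2, 19, 16, 5, 11, 16]
Initialize: out = []
Initialize: temp = 0
Entering loop: for v in arr:
After iteration 1: v = 18, out = [18], temp = 18
After iteration 2: v = 2, out = [18, 20], temp = 20
After iteration 3: v = 19, out = [18, 20, 39], temp = 39
After iteration 4: v = 16, out = [18, 20, 39, 55], temp = 55
After iteration 5: v = 5, out = [18, 20, 39, 55, 60], temp = 60
After iteration 6: v = 11, out = [18, 20, 39, 55, 60, 71], temp = 71
After iteration 7: v = 16, out = [18, 20, 39, 55, 60, 71, 87], temp = 87
Loop ends.
out[-1] = 87

Final answer: 87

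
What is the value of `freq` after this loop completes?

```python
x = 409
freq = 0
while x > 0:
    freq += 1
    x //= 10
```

Let's trace through this code step by step.

Initialize: x = 409
Initialize: freq = 0
Entering loop: while x > 0:
After iteration 1: x = 40, freq = 1
After iteration 2: x = 4, freq = 2
After iteration 3: x = 0, freq = 3
Loop ends.

Final answer: 3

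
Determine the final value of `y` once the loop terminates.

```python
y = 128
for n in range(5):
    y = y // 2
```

Let's trace through this code step by step.

Initialize: y = 128
Entering loop: for n in range(5):
After iteration 1: n = 0, y = 64
After iteration 2: n = 1, y = 32
After iteration 3: n = 2, y = 16
After iteration 4: n = 3, y = 8
After iteration 5: n = 4, y = 4
Loop ends.

Final answer: 4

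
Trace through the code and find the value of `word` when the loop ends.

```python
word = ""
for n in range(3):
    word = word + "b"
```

Let's trace through this code step by step.

Initialize: word = ''
Entering loop: for n in range(3):
After iteration 1: n = 0, word = 'b'
After iteration 2: n = 1, word = 'bb'
After iteration 3: n = 2, word = 'bbb'
Loop ends.

Final answer: 'bbb'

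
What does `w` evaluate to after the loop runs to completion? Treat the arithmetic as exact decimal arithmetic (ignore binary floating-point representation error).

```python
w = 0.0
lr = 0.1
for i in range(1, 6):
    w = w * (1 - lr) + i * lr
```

Let's trace through this code step by step.

Initialize: w = 0.0
Initialize: lr = 0.1
Entering loop: for i in range(1, 6):
After iteration 1: i = 1, w = 0.1
After iteration 2: i = 2, w = 0.29
After iteration 3: i = 3, w = 0.561
After iteration 4: i = 4, w = 0.9049
After iteration 5: i = 5, w = 1.31441
Loop ends.

Final answer: 1.31441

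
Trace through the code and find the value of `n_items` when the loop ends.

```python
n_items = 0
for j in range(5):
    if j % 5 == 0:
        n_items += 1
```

Let's trace through this code step by step.

Initialize: n_items = 0
Entering loop: for j in range(5):
After iteration 1: j = 0, n_items = 1
After iteration 2: j = 1, n_items = 1
After iteration 3: j = 2, n_items = 1
After iteration 4: j = 3, n_items = 1
After iteration 5: j = 4, n_items = 1
Loop ends.

Final answer: 1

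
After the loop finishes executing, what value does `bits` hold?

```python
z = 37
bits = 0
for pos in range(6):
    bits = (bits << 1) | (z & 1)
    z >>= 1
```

Let's trace through this code step by step.

Initialize: z = 37
Initialize: bits = 0
Entering loop: for pos in range(6):
After iteration 1: pos = 0, z = 18, bits = 1
After iteration 2: pos = 1, z = 9, bits = 2
After iteration 3: pos = 2, z = 4, bits = 5
After iteration 4: pos = 3, z = 2, bits = 10
After iteration 5: pos = 4, z = 1, bits = 20
After iteration 6: pos = 5, z = 0, bits = 41
Loop ends.

Final answer: 41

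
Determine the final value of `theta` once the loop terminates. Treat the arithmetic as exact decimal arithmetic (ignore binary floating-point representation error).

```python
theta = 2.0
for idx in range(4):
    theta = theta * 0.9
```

Let's trace through this code step by step.

Initialize: theta = 2.0
Entering loop: for idx in range(4):
After iteration 1: idx = 0, theta = 1.8
After iteration 2: idx = 1, theta = 1.62
After iteration 3: idx = 2, theta = 1.458
After iteration 4: idx = 3, theta = 1.3122
Loop ends.

Final answer: 1.3122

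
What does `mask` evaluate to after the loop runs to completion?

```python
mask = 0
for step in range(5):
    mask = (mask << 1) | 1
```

Let's trace through this code step by step.

Initialize: mask = 0
Entering loop: for step in range(5):
After iteration 1: step = 0, mask = 1
After iteration 2: step = 1, mask = 3
After iteration 3: step = 2, mask = 7
After iteration 4: step = 3, mask = 15
After iteration 5: step = 4, mask = 31
Loop ends.

Final answer: 31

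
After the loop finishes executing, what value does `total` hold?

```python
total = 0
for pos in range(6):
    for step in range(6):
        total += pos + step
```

Let's trace through this code step by step.

Initialize: total = 0
Entering loop: for pos in range(6):
After iteration 1: pos = 0, total = 15
After iteration 2: pos = 1, total = 36
After iteration 3: pos = 2, total = 63
After iteration 4: pos = 3, total = 96
After iteration 5: pos = 4, total = 135
After iteration 6: pos = 5, total = 180
Loop ends.

Final answer: 180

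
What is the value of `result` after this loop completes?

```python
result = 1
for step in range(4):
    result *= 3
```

Let's trace through this code step by step.

Initialize: result = 1
Entering loop: for step in range(4):
After iteration 1: step = 0, result = 3
After iteration 2: step = 1, result = 9
After iteration 3: step = 2, result = 27
After iteration 4: step = 3, result = 81
Loop ends.

Final answer: 81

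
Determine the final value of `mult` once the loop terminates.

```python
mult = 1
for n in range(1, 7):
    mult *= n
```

Let's trace through this code step by step.

Initialize: mult = 1
Entering loop: for n in range(1, 7):
After iteration 1: n = 1, mult = 1
After iteration 2: n = 2, mult = 2
After iteration 3: n = 3, mult = 6
After iteration 4: n = 4, mult = 24
After iteration 5: n = 5, mult = 120
After iteration 6: n = 6, mult = 720
Loop ends.

Final answer: 720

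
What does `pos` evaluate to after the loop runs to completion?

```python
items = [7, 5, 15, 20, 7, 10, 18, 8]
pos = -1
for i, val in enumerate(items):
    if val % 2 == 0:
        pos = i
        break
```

Let's trace through this code step by step.

Initialize: items = [7, 5, 15, 20, 7, 10, 18, 8]
Initialize: pos = -1
Entering loop: for i, val in enumerate(items):
After iteration 1: i = 0, val = 7, pos = -1
After iteration 2: i = 1, val = 5, pos = -1
After iteration 3: i = 2, val = 15, pos = -1
After iteration 4: i = 3, val = 20, pos = 3
Loop ends.

Final answer: 3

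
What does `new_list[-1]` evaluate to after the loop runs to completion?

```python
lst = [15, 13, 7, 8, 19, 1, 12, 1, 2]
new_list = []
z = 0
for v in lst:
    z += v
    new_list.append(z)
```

Let's trace through this code step by step.

Initialize: lst = [15, 13, 7, 8, 19, 1, 12, 1, 2]
Initialize: new_list = []
Initialize: z = 0
Entering loop: for v in lst:
After iteration 1: v = 15, new_list = [15], z = 15
After iteration 2: v = 13, new_list = [15, 28], z = 28
After iteration 3: v = 7, new_list = [15, 28, 35], z = 35
After iteration 4: v = 8, new_list = [15, 28, 35, 43], z = 43
After iteration 5: v = 19, new_list = [15, 28, 35, 43, 62], z = 62
After iteration 6: v = 1, new_list = [15, 28, 35, 43, 62, 63], z = 63
After iteration 7: v = 12, new_list = [15, 28, 35, 43, 62, 63, 75], z = 75
After iteration 8: v = 1, new_list = [15, 28, 35, 43, 62, 63, 75, 76], z = 76
After iteration 9: v = 2, new_list = [15, 28, 35, 43, 62, 63, 75, 76, 78], z = 78
Loop ends.
new_list[-1] = 78

Final answer: 78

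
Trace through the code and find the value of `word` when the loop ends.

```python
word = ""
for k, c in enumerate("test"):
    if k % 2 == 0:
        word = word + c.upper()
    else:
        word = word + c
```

Let's trace through this code step by step.

Initialize: word = ''
Entering loop: for k, c in enumerate("test"):
After iteration 1: k = 0, c = 't', word = 'T'
After iteration 2: k = 1, c = 'e', word = 'Te'
After iteration 3: k = 2, c = 's', word = 'TeS'
After iteration 4: k = 3, c = 't', word = 'TeSt'
Loop ends.

Final answer: 'TeSt'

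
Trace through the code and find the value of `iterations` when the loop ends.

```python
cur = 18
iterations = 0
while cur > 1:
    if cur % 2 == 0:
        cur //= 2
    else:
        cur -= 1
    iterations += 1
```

Let's trace through this code step by step.

Initialize: cur = 18
Initialize: iterations = 0
Entering loop: while cur > 1:
After iteration 1: cur = 9, iterations = 1
After iteration 2: cur = 8, iterations = 2
After iteration 3: cur = 4, iterations = 3
After iteration 4: cur = 2, iterations = 4
After iteration 5: cur = 1, iterations = 5
Loop ends.

Final answer: 5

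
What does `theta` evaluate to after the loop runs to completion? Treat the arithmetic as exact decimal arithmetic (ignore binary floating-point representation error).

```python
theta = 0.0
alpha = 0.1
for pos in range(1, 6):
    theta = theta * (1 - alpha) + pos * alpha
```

Let's trace through this code step by step.

Initialize: theta = 0.0
Initialize: alpha = 0.1
Entering loop: for pos in range(1, 6):
After iteration 1: pos = 1, theta = 0.1
After iteration 2: pos = 2, theta = 0.29
After iteration 3: pos = 3, theta = 0.561
After iteration 4: pos = 4, theta = 0.9049
After iteration 5: pos = 5, theta = 1.31441
Loop ends.

Final answer: 1.31441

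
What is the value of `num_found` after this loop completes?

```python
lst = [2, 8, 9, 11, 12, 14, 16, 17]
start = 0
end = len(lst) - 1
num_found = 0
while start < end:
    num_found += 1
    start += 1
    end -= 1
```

Let's trace through this code step by step.

Initialize: lst = [2, 8, 9, 11, 12, 14, 16, 17]
Initialize: start = 0
Initialize: end = 7
Initialize: num_found = 0
Entering loop: while start < end:
After iteration 1: start = 1, end = 6, num_found = 1
After iteration 2: start = 2, end = 5, num_found = 2
After iteration 3: start = 3, end = 4, num_found = 3
After iteration 4: start = 4, end = 3, num_found = 4
Loop ends.

Final answer: 4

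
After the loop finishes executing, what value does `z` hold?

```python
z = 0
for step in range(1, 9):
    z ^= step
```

Let's trace through this code step by step.

Initialize: z = 0
Entering loop: for step in range(1, 9):
After iteration 1: step = 1, z = 1
After iteration 2: step = 2, z = 3
After iteration 3: step = 3, z = 0
After iteration 4: step = 4, z = 4
After iteration 5: step = 5, z = 1
After iteration 6: step = 6, z = 7
After iteration 7: step = 7, z = 0
After iteration 8: step = 8, z = 8
Loop ends.

Final answer: 8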